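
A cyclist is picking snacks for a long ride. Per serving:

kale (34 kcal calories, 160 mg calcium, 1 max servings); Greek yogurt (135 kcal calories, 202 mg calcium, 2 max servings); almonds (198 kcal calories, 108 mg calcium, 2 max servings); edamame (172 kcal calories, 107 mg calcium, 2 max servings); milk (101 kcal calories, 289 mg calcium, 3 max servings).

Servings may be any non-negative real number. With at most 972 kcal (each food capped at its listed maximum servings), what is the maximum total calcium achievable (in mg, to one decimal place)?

1656.5 mg

Calcium per kcal: kale 4.706, milk 2.861, Greek yogurt 1.496, edamame 0.6221, almonds 0.5455.
Take 1 serving of kale: uses 34 kcal, +160.0 mg calcium (running total 160.0 mg).
Take 3 servings of milk: uses 303 kcal, +867.0 mg calcium (running total 1027.0 mg).
Take 2 servings of Greek yogurt: uses 270 kcal, +404.0 mg calcium (running total 1431.0 mg).
Take 2 servings of edamame: uses 344 kcal, +214.0 mg calcium (running total 1645.0 mg).
Take 0.1061 servings of almonds: uses 21 kcal, +11.5 mg calcium (running total 1656.5 mg).
Greedy by best ratio exhausts the calories allowance optimally: 1656.5 mg.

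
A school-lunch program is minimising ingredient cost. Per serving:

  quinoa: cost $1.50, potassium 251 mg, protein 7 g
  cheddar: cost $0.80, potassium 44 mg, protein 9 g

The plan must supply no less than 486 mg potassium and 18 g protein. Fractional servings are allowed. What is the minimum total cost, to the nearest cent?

$3.21

An LP optimum is at a vertex; with two nutrient constraints at most two foods are used. Check each candidate.
quinoa only: max(486/251, 18/7) = 2.571 servings → $3.86.
cheddar only: max(486/44, 18/9) = 11.05 servings → $8.84.
quinoa + cheddar with both tight: 1.836 servings and 0.572 servings → $3.21.
So the least-cost plan costs $3.21.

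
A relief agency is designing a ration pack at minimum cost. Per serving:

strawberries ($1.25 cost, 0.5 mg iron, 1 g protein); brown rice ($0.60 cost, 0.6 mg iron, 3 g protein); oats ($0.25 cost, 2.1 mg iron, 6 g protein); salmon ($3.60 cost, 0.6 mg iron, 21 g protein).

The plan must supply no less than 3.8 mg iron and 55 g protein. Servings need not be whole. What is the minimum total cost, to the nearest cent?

With two linear requirements the optimum uses one or two foods; enumerate the corners.
strawberries only: max(3.8/0.5, 55/1) = 55 servings → $68.75.
brown rice only: max(3.8/0.6, 55/3) = 18.33 servings → $11.00.
oats only: max(3.8/2.1, 55/6) = 9.167 servings → $2.29.
salmon only: max(3.8/0.6, 55/21) = 6.333 servings → $22.80.
strawberries + brown rice: the both-tight solution has a negative serving — not a feasible corner.
strawberries + oats with both targets exact would need a negative amount; discard.
strawberries + salmon with both tight: 4.727 servings and 2.394 servings → $14.53.
brown rice + oats: intersection lies outside the first quadrant.
brown rice + salmon with both tight: 4.333 servings and 2 servings → $9.80.
oats + salmon with both tight: 1.156 servings and 2.289 servings → $8.53.
Cheapest feasible corner: $2.29.

$2.29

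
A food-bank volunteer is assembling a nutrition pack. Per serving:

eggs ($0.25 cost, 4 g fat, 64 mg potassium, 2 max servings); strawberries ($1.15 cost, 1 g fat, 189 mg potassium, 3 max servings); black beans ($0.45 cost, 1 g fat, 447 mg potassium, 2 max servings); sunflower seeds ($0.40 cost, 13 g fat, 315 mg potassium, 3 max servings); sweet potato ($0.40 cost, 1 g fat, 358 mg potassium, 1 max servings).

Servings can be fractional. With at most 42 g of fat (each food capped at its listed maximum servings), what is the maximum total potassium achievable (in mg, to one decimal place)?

2691.3 mg

Potassium per g fat: black beans 447, sweet potato 358, strawberries 189, sunflower seeds 24.23, eggs 16.
Take 2 servings of black beans: uses 2 g fat, +894.0 mg potassium (running total 894.0 mg).
Take 1 serving of sweet potato: uses 1 g fat, +358.0 mg potassium (running total 1252.0 mg).
Take 3 servings of strawberries: uses 3 g fat, +567.0 mg potassium (running total 1819.0 mg).
Take 2.769 servings of sunflower seeds: uses 36 g fat, +872.3 mg potassium (running total 2691.3 mg).
Filling greedily by potassium-per-g fat is optimal for one linear limit, giving 2691.3 mg.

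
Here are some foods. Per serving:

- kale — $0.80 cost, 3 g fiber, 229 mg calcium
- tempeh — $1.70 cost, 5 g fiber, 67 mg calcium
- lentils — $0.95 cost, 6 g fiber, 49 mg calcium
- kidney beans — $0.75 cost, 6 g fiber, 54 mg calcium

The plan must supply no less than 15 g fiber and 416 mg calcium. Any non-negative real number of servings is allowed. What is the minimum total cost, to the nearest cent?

For a min-cost LP with two ≥-constraints, a basic feasible solution has at most two positive variables.
kale only: max(15/3, 416/229) = 5 servings → $4.00.
tempeh only: max(15/5, 416/67) = 6.209 servings → $10.56.
lentils only: max(15/6, 416/49) = 8.49 servings → $8.07.
kidney beans only: max(15/6, 416/54) = 7.704 servings → $5.78.
kale + tempeh with both tight: 1.139 servings and 2.317 servings → $4.85.
kale + lentils with both tight: 1.435 servings and 1.782 servings → $2.84.
kale + kidney beans with both tight: 1.391 servings and 1.804 servings → $2.47.
tempeh + lentils with both targets exact would need a negative amount; discard.
tempeh + kidney beans: intersection lies outside the first quadrant.
lentils + kidney beans: intersection lies outside the first quadrant.
The minimum over all feasible corners is $2.47.

$2.47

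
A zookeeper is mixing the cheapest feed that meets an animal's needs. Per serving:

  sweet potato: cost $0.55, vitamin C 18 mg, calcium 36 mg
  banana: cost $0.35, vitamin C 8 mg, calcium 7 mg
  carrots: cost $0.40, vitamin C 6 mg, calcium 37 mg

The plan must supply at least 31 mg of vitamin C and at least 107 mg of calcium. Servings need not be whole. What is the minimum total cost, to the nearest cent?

$1.34

Two binding constraints pin down two serving amounts, so the optimal mix uses at most two foods. The candidates are each food alone (scaled to the tighter of vitamin C/calcium) and each pair with both constraints tight.
sweet potato only: max(31/18, 107/36) = 2.972 servings → $1.63.
banana only: max(31/8, 107/7) = 15.29 servings → $5.35.
carrots only: max(31/6, 107/37) = 5.167 servings → $2.07.
sweet potato + banana: intersection lies outside the first quadrant.
sweet potato + carrots with both tight: 1.122 servings and 1.8 servings → $1.34.
banana + carrots with both tight: 1.988 servings and 2.516 servings → $1.70.
Cheapest feasible corner: $1.34.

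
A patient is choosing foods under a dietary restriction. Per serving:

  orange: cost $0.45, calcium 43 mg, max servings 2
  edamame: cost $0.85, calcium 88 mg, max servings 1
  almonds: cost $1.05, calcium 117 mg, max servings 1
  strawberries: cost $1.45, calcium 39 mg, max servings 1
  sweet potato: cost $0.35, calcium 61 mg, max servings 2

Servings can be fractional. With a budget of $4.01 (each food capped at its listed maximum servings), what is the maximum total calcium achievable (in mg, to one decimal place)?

Calcium per dollar: sweet potato 174.3, almonds 111.4, edamame 103.5, orange 95.56, strawberries 26.9.
Take 2 servings of sweet potato: spends $0.70, +122.0 mg calcium (running total 122.0 mg).
Take 1 serving of almonds: spends $1.05, +117.0 mg calcium (running total 239.0 mg).
Take 1 serving of edamame: spends $0.85, +88.0 mg calcium (running total 327.0 mg).
Take 2 servings of orange: spends $0.90, +86.0 mg calcium (running total 413.0 mg).
Take 0.3517 servings of strawberries: spends $0.51, +13.7 mg calcium (running total 426.7 mg).
Filling greedily by calcium-per-dollar is optimal for one linear limit, giving 426.7 mg.

426.7 mg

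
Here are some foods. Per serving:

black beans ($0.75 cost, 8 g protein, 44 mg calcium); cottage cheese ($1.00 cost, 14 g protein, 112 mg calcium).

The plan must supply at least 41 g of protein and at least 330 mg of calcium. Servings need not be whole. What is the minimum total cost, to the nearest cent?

$2.95

At the optimum either one food covers both requirements or two foods hit both targets exactly; no other combination can be cheaper.
black beans only: max(41/8, 330/44) = 7.5 servings → $5.62.
cottage cheese only: max(41/14, 330/112) = 2.946 servings → $2.95.
black beans + cottage cheese with both targets exact would need a negative amount; discard.
The minimum over all feasible corners is $2.95.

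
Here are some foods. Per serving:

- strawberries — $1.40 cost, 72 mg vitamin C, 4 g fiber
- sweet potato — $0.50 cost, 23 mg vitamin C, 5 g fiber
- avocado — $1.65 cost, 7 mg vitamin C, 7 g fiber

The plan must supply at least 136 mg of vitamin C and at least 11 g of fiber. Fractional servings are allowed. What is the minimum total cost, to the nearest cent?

$2.69

With two linear requirements the optimum uses one or two foods; enumerate the corners.
strawberries only: max(136/72, 11/4) = 2.75 servings → $3.85.
sweet potato only: max(136/23, 11/5) = 5.913 servings → $2.96.
avocado only: max(136/7, 11/7) = 19.43 servings → $32.06.
strawberries + sweet potato with both tight: 1.593 servings and 0.9254 servings → $2.69.
strawberries + avocado with both tight: 1.838 servings and 0.521 servings → $3.43.
sweet potato + avocado: the both-tight solution has a negative serving — not a feasible corner.
So the least-cost plan costs $2.69.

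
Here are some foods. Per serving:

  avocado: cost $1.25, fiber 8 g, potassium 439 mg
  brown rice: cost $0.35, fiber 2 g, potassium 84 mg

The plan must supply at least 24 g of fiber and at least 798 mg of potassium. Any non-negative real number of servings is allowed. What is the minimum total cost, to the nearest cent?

$3.75

Check every corner: each single food scaled to meet both minima, and each pair solved so both constraints bind.
avocado only: max(24/8, 798/439) = 3 servings → $3.75.
brown rice only: max(24/2, 798/84) = 12 servings → $4.20.
avocado + brown rice: intersection lies outside the first quadrant.
The minimum over all feasible corners is $3.75.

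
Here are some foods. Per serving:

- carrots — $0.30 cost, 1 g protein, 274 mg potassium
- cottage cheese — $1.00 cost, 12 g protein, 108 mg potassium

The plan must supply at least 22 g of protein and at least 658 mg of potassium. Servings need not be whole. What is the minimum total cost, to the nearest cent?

With two linear requirements the optimum uses one or two foods; enumerate the corners.
carrots only: max(22/1, 658/274) = 22 servings → $6.60.
cottage cheese only: max(22/12, 658/108) = 6.093 servings → $6.09.
carrots + cottage cheese with both tight: 1.736 servings and 1.689 servings → $2.21.
Cheapest feasible corner: $2.21.

$2.21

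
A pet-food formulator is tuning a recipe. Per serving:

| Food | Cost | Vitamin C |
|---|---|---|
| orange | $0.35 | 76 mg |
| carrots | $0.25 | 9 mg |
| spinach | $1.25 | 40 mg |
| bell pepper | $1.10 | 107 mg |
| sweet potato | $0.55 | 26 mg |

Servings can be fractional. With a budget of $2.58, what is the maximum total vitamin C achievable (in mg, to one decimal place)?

560.2 mg

Vitamin C per dollar: orange 217.1, bell pepper 97.27, sweet potato 47.27, carrots 36, spinach 32.
With no serving limits, spend the whole cost allowance on orange: $2.58 / $0.35 × 76 mg = 560.2 mg.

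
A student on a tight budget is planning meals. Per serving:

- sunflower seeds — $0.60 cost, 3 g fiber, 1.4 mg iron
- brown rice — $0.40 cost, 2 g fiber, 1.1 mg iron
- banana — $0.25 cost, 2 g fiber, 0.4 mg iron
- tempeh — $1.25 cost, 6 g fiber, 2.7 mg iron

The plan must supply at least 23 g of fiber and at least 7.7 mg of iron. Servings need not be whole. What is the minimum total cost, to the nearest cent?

$3.54

sunflower seeds only: max(23/3, 7.7/1.4) = 7.667 servings → $4.60.
brown rice only: max(23/2, 7.7/1.1) = 11.5 servings → $4.60.
banana only: max(23/2, 7.7/0.4) = 19.25 servings → $4.81.
tempeh only: max(23/6, 7.7/2.7) = 3.833 servings → $4.79.
sunflower seeds + brown rice with both targets exact would need a negative amount; discard.
sunflower seeds + banana with both tight: 3.875 servings and 5.688 servings → $3.75.
sunflower seeds + tempeh: intersection lies outside the first quadrant.
brown rice + banana with both tight: 4.429 servings and 7.071 servings → $3.54.
brown rice + tempeh: intersection lies outside the first quadrant.
banana + tempeh with both tight: 5.3 servings and 2.067 servings → $3.91.
So the least-cost plan costs $3.54.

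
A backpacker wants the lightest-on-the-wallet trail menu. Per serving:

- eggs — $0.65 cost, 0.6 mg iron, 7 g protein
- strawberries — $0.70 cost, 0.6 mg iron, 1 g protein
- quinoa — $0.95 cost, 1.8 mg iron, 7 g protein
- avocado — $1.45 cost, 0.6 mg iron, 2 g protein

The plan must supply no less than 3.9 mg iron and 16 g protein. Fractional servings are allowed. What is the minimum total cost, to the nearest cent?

Two binding constraints pin down two serving amounts, so the optimal mix uses at most two foods. The candidates are each food alone (scaled to the tighter of iron/protein) and each pair with both constraints tight.
eggs only: max(3.9/0.6, 16/7) = 6.5 servings → $4.22.
strawberries only: max(3.9/0.6, 16/1) = 16 servings → $11.20.
quinoa only: max(3.9/1.8, 16/7) = 2.286 servings → $2.17.
avocado only: max(3.9/0.6, 16/2) = 8 servings → $11.60.
eggs + strawberries with both tight: 1.583 servings and 4.917 servings → $4.47.
eggs + quinoa with both tight: 0.1786 servings and 2.107 servings → $2.12.
eggs + avocado with both tight: 0.6 servings and 5.9 servings → $8.95.
strawberries + quinoa: intersection lies outside the first quadrant.
strawberries + avocado with both targets exact would need a negative amount; discard.
quinoa + avocado with both targets exact would need a negative amount; discard.
So the least-cost plan costs $2.12.

$2.12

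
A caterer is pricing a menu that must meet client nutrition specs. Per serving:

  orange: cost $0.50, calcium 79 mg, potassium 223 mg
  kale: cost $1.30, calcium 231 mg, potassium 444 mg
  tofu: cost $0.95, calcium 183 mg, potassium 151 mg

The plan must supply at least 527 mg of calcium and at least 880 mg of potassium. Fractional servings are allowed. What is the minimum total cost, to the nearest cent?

$2.91

A basic optimal solution has at most two foods positive. Try each food alone and each pair with both targets met exactly.
orange only: max(527/79, 880/223) = 6.671 servings → $3.34.
kale only: max(527/231, 880/444) = 2.281 servings → $2.97.
tofu only: max(527/183, 880/151) = 5.828 servings → $5.54.
orange + kale: the both-tight solution has a negative serving — not a feasible corner.
orange + tofu with both tight: 2.821 servings and 1.662 servings → $2.99.
kale + tofu with both tight: 1.757 servings and 0.6622 servings → $2.91.
So the least-cost plan costs $2.91.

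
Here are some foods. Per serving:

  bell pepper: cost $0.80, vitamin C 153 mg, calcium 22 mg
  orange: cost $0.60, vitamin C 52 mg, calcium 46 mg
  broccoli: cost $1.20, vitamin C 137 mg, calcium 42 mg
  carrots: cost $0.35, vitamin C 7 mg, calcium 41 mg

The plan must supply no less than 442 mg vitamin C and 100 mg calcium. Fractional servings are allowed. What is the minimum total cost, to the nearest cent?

At the optimum either one food covers both requirements or two foods hit both targets exactly; no other combination can be cheaper.
bell pepper only: max(442/153, 100/22) = 4.545 servings → $3.64.
orange only: max(442/52, 100/46) = 8.5 servings → $5.10.
broccoli only: max(442/137, 100/42) = 3.226 servings → $3.87.
carrots only: max(442/7, 100/41) = 63.14 servings → $22.10.
bell pepper + orange with both tight: 2.567 servings and 0.946 servings → $2.62.
bell pepper + broccoli with both tight: 1.426 servings and 1.634 servings → $3.10.
bell pepper + carrots with both tight: 2.847 servings and 0.9113 servings → $2.60.
orange + broccoli with both targets exact would need a negative amount; discard.
orange + carrots with both targets exact would need a negative amount; discard.
broccoli + carrots: the both-tight solution has a negative serving — not a feasible corner.
Cheapest feasible corner: $2.60.

$2.60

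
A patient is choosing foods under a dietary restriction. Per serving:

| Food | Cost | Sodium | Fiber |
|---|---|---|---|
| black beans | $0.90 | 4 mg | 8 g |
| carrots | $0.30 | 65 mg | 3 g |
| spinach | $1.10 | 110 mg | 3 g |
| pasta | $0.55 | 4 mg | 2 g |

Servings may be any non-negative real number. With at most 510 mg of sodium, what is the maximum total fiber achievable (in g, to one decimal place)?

1020.0 g

Fiber per mg sodium: black beans 2, pasta 0.5, carrots 0.04615, spinach 0.02727.
With no serving limits, spend the whole sodium allowance on black beans: 510 mg / 4 mg × 8 g = 1020.0 g.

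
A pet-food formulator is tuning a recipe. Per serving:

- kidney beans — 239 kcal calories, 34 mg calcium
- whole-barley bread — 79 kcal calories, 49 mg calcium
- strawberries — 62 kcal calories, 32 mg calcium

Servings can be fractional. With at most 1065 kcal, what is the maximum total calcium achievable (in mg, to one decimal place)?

Calcium per kcal: whole-barley bread 0.6203, strawberries 0.5161, kidney beans 0.1423.
With no serving limits, spend the whole calories allowance on whole-barley bread: 1065 kcal / 79 kcal × 49 mg = 660.6 mg.

660.6 mg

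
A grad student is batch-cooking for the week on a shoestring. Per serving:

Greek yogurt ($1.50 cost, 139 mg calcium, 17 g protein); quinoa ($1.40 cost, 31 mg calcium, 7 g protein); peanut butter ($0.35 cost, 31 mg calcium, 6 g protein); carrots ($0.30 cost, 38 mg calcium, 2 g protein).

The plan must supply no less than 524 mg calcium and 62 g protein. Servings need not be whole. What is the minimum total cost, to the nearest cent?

$4.97

The cheapest plan sits at a corner of the feasible region — with two constraints it uses at most two foods.
Greek yogurt only: max(524/139, 62/17) = 3.77 servings → $5.65.
quinoa only: max(524/31, 62/7) = 16.9 servings → $23.66.
peanut butter only: max(524/31, 62/6) = 16.9 servings → $5.92.
carrots only: max(524/38, 62/2) = 31 servings → $9.30.
Greek yogurt + quinoa with both targets exact would need a negative amount; discard.
Greek yogurt + peanut butter with both targets exact would need a negative amount; discard.
Greek yogurt + carrots with both tight: 3.554 servings and 0.788 servings → $5.57.
quinoa + peanut butter: the both-tight solution has a negative serving — not a feasible corner.
quinoa + carrots with both tight: 6.412 servings and 8.559 servings → $11.54.
peanut butter + carrots with both tight: 7.88 servings and 7.361 servings → $4.97.
The minimum over all feasible corners is $4.97.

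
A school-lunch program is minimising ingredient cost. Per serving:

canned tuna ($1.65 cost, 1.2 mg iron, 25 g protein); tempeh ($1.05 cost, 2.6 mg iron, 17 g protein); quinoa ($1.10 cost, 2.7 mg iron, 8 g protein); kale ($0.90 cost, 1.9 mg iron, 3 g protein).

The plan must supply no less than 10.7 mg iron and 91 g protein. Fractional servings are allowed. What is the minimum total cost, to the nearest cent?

$5.62

A basic optimal solution has at most two foods positive. Try each food alone and each pair with both targets met exactly.
canned tuna only: max(10.7/1.2, 91/25) = 8.917 servings → $14.71.
tempeh only: max(10.7/2.6, 91/17) = 5.353 servings → $5.62.
quinoa only: max(10.7/2.7, 91/8) = 11.38 servings → $12.51.
kale only: max(10.7/1.9, 91/3) = 30.33 servings → $27.30.
canned tuna + tempeh with both tight: 1.226 servings and 3.549 servings → $5.75.
canned tuna + quinoa with both tight: 2.765 servings and 2.734 servings → $7.57.
canned tuna + kale with both tight: 3.207 servings and 3.606 servings → $8.54.
tempeh + quinoa: the both-tight solution has a negative serving — not a feasible corner.
tempeh + kale: intersection lies outside the first quadrant.
quinoa + kale with both targets exact would need a negative amount; discard.
So the least-cost plan costs $5.62.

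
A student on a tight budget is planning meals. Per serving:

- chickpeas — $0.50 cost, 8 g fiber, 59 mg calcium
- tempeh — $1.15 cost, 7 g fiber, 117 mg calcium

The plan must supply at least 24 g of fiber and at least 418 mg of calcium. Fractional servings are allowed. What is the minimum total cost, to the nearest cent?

$3.54

Check every corner: each single food scaled to meet both minima, and each pair solved so both constraints bind.
chickpeas only: max(24/8, 418/59) = 7.085 servings → $3.54.
tempeh only: max(24/7, 418/117) = 3.573 servings → $4.11.
chickpeas + tempeh: the both-tight solution has a negative serving — not a feasible corner.
The minimum over all feasible corners is $3.54.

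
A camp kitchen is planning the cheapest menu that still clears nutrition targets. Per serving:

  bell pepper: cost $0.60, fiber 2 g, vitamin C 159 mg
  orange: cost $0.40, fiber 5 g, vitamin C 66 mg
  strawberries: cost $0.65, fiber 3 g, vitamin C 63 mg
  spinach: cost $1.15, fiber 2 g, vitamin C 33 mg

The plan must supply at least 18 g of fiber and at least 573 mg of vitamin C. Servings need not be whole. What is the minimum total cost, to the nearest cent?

For a min-cost LP with two ≥-constraints, a basic feasible solution has at most two positive variables.
bell pepper only: max(18/2, 573/159) = 9 servings → $5.40.
orange only: max(18/5, 573/66) = 8.682 servings → $3.47.
strawberries only: max(18/3, 573/63) = 9.095 servings → $5.91.
spinach only: max(18/2, 573/33) = 17.36 servings → $19.97.
bell pepper + orange with both tight: 2.529 servings and 2.588 servings → $2.55.
bell pepper + strawberries with both tight: 1.667 servings and 4.889 servings → $4.18.
bell pepper + spinach with both tight: 2.19 servings and 6.81 servings → $9.15.
orange + strawberries: intersection lies outside the first quadrant.
orange + spinach: the both-tight solution has a negative serving — not a feasible corner.
strawberries + spinach: the both-tight solution has a negative serving — not a feasible corner.
So the least-cost plan costs $2.55.

$2.55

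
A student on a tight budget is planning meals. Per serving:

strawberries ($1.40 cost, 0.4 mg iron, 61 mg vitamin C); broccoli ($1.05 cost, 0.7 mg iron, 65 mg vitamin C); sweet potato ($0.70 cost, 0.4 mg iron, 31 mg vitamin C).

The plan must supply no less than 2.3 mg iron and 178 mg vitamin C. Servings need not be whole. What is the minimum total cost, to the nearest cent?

Minimising a linear cost over {iron ≥ 2.3, vitamin C ≥ 178, servings ≥ 0} — the optimum is at a vertex, using one or two foods.
strawberries only: max(2.3/0.4, 178/61) = 5.75 servings → $8.05.
broccoli only: max(2.3/0.7, 178/65) = 3.286 servings → $3.45.
sweet potato only: max(2.3/0.4, 178/31) = 5.75 servings → $4.03.
strawberries + broccoli with both targets exact would need a negative amount; discard.
strawberries + sweet potato: the both-tight solution has a negative serving — not a feasible corner.
broccoli + sweet potato with both targets exact would need a negative amount; discard.
The minimum over all feasible corners is $3.45.

$3.45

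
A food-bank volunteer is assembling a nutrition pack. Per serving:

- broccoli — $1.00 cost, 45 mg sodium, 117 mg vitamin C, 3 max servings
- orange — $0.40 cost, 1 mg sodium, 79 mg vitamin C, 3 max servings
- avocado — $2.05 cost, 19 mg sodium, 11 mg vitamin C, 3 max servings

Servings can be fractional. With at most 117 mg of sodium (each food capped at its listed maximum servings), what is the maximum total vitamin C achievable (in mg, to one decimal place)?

533.4 mg

Vitamin C per mg sodium: orange 79, broccoli 2.6, avocado 0.5789.
Take 3 servings of orange: uses 3 mg sodium, +237.0 mg vitamin C (running total 237.0 mg).
Take 2.533 servings of broccoli: uses 114 mg sodium, +296.4 mg vitamin C (running total 533.4 mg).
Greedy by best ratio exhausts the sodium allowance optimally: 533.4 mg.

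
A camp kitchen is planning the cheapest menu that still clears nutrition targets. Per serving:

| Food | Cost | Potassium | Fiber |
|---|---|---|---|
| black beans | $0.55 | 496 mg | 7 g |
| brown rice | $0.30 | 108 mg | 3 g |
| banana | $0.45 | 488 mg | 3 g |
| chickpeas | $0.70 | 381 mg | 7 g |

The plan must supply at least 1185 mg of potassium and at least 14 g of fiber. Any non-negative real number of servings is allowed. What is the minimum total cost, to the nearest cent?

$1.25

Minimising a linear cost over {potassium ≥ 1185, fiber ≥ 14, servings ≥ 0} — the optimum is at a vertex, using one or two foods.
black beans only: max(1185/496, 14/7) = 2.389 servings → $1.31.
brown rice only: max(1185/108, 14/3) = 10.97 servings → $3.29.
banana only: max(1185/488, 14/3) = 4.667 servings → $2.10.
chickpeas only: max(1185/381, 14/7) = 3.11 servings → $2.18.
black beans + brown rice: the both-tight solution has a negative serving — not a feasible corner.
black beans + banana with both tight: 1.7 servings and 0.7007 servings → $1.25.
black beans + chickpeas with both targets exact would need a negative amount; discard.
brown rice + banana with both tight: 2.875 servings and 1.792 servings → $1.67.
brown rice + chickpeas with both targets exact would need a negative amount; discard.
banana + chickpeas with both tight: 1.303 servings and 1.442 servings → $1.60.
So the least-cost plan costs $1.25.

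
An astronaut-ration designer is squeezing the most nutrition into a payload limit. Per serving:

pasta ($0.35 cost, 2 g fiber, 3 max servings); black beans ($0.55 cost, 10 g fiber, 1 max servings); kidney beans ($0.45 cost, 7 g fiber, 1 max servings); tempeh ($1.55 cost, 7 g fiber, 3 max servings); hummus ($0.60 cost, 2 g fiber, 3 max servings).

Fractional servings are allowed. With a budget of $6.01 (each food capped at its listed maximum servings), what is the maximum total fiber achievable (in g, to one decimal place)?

Fiber per dollar: black beans 18.18, kidney beans 15.56, pasta 5.714, tempeh 4.516, hummus 3.333.
Take 1 serving of black beans: spends $0.55, +10.0 g fiber (running total 10.0 g).
Take 1 serving of kidney beans: spends $0.45, +7.0 g fiber (running total 17.0 g).
Take 3 servings of pasta: spends $1.05, +6.0 g fiber (running total 23.0 g).
Take 2.555 servings of tempeh: spends $3.96, +17.9 g fiber (running total 40.9 g).
Filling greedily by fiber-per-dollar is optimal for one linear limit, giving 40.9 g.

40.9 g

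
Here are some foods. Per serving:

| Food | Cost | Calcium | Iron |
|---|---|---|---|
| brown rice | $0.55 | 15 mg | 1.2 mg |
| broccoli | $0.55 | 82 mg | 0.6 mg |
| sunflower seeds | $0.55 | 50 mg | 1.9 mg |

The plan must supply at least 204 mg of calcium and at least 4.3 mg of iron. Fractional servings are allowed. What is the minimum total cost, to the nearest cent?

The cheapest plan sits at a corner of the feasible region — with two constraints it uses at most two foods.
brown rice only: max(204/15, 4.3/1.2) = 13.6 servings → $7.48.
broccoli only: max(204/82, 4.3/0.6) = 7.167 servings → $3.94.
sunflower seeds only: max(204/50, 4.3/1.9) = 4.08 servings → $2.24.
brown rice + broccoli with both tight: 2.575 servings and 2.017 servings → $2.53.
brown rice + sunflower seeds with both targets exact would need a negative amount; discard.
broccoli + sunflower seeds with both tight: 1.372 servings and 1.83 servings → $1.76.
Cheapest feasible corner: $1.76.

$1.76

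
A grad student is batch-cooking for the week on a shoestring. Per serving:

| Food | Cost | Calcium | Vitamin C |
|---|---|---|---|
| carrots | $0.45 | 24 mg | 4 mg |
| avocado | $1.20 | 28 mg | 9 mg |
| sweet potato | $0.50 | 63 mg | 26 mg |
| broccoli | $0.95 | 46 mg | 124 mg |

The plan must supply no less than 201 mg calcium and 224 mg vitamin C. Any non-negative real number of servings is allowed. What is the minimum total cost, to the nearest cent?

Two binding constraints pin down two serving amounts, so the optimal mix uses at most two foods. The candidates are each food alone (scaled to the tighter of calcium/vitamin C) and each pair with both constraints tight.
carrots only: max(201/24, 224/4) = 56 servings → $25.20.
avocado only: max(201/28, 224/9) = 24.89 servings → $29.87.
sweet potato only: max(201/63, 224/26) = 8.615 servings → $4.31.
broccoli only: max(201/46, 224/124) = 4.37 servings → $4.15.
carrots + avocado with both targets exact would need a negative amount; discard.
carrots + sweet potato: the both-tight solution has a negative serving — not a feasible corner.
carrots + broccoli with both tight: 5.236 servings and 1.638 servings → $3.91.
avocado + sweet potato: the both-tight solution has a negative serving — not a feasible corner.
avocado + broccoli with both tight: 4.781 servings and 1.459 servings → $7.12.
sweet potato + broccoli with both tight: 2.21 servings and 1.343 servings → $2.38.
So the least-cost plan costs $2.38.

$2.38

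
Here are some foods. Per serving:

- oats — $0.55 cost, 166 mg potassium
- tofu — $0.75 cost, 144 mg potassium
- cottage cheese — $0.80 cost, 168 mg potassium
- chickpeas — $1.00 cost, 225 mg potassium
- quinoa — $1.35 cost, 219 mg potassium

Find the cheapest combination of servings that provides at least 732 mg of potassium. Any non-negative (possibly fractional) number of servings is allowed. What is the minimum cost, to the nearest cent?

$2.43

Cost per mg of potassium: oats $0.0033, chickpeas $0.0044, cottage cheese $0.0048, tofu $0.0052, quinoa $0.0062.
With no serving limits, use only oats: 732 mg / 166 mg = 4.41 servings × $0.55 = $2.43.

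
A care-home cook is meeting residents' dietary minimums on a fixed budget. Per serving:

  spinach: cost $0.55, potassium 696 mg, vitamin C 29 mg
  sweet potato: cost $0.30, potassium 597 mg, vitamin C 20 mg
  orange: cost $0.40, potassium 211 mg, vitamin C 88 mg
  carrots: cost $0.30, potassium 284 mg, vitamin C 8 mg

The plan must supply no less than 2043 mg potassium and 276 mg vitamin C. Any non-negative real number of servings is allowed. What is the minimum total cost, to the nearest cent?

An LP optimum is at a vertex; with two nutrient constraints at most two foods are used. Check each candidate.
spinach only: max(2043/696, 276/29) = 9.517 servings → $5.23.
sweet potato only: max(2043/597, 276/20) = 13.8 servings → $4.14.
orange only: max(2043/211, 276/88) = 9.682 servings → $3.87.
carrots only: max(2043/284, 276/8) = 34.5 servings → $10.35.
spinach + sweet potato: intersection lies outside the first quadrant.
spinach + orange with both tight: 2.205 servings and 2.41 servings → $2.18.
spinach + carrots: the both-tight solution has a negative serving — not a feasible corner.
sweet potato + orange with both tight: 2.516 servings and 2.565 servings → $1.78.
sweet potato + carrots with both targets exact would need a negative amount; discard.
orange + carrots with both tight: 2.662 servings and 5.216 servings → $2.63.
So the least-cost plan costs $1.78.

$1.78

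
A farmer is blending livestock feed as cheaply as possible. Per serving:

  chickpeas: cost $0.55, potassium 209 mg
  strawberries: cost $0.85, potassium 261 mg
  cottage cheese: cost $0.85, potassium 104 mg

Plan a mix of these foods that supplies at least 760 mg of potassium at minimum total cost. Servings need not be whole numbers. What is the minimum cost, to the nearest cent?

Cost per mg of potassium: chickpeas $0.0026, strawberries $0.0033, cottage cheese $0.0082.
With no serving limits, use only chickpeas: 760 mg / 209 mg = 3.636 servings × $0.55 = $2.00.

$2.00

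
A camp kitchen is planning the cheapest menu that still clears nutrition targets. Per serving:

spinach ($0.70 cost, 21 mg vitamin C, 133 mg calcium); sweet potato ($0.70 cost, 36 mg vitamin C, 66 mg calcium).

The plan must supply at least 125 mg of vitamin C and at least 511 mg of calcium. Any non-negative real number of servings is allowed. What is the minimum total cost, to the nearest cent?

spinach only: max(125/21, 511/133) = 5.952 servings → $4.17.
sweet potato only: max(125/36, 511/66) = 7.742 servings → $5.42.
spinach + sweet potato with both tight: 2.982 servings and 1.733 servings → $3.30.
The minimum over all feasible corners is $3.30.

$3.30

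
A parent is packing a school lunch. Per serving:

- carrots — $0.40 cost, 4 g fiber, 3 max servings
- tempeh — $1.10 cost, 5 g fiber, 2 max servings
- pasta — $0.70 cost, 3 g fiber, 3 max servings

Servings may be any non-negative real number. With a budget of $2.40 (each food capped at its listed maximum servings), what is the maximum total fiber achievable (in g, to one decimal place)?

17.5 g

Fiber per dollar: carrots 10, tempeh 4.545, pasta 4.286.
Take 3 servings of carrots: spends $1.20, +12.0 g fiber (running total 12.0 g).
Take 1.091 servings of tempeh: spends $1.20, +5.5 g fiber (running total 17.5 g).
Greedy by best ratio exhausts the cost allowance optimally: 17.5 g.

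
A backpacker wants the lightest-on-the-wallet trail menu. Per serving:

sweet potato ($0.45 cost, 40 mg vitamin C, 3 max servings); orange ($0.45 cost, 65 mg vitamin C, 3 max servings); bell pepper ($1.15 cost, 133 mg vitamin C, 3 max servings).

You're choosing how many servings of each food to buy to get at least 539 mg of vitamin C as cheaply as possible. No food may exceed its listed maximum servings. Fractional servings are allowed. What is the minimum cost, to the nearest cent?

Cost per mg of vitamin C: orange $0.0069, bell pepper $0.0086, sweet potato $0.0112.
Take 3 servings of orange: +195.0 mg vitamin C for $1.35 (total $1.35, still need 344.0 mg).
Take 2.586 servings of bell pepper: +344.0 mg vitamin C for $2.97 (total $4.32, still need 0.0 mg).
Greedy by cheapest-per-mg is optimal for a single linear constraint, so the minimum cost is $4.32.

$4.32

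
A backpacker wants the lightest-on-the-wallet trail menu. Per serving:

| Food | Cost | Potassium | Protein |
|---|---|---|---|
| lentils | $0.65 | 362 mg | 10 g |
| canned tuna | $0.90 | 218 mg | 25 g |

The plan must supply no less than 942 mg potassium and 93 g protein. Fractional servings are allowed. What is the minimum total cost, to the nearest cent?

$3.49

The cheapest plan sits at a corner of the feasible region — with two constraints it uses at most two foods.
lentils only: max(942/362, 93/10) = 9.3 servings → $6.04.
canned tuna only: max(942/218, 93/25) = 4.321 servings → $3.89.
lentils + canned tuna with both tight: 0.4769 servings and 3.529 servings → $3.49.
Cheapest feasible corner: $3.49.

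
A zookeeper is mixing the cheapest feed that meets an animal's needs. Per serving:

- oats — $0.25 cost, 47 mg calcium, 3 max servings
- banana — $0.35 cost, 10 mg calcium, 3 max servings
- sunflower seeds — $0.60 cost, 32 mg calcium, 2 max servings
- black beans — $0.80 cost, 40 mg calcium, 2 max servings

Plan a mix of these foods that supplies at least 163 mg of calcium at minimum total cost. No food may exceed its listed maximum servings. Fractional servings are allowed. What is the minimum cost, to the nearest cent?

Cost per mg of calcium: oats $0.0053, sunflower seeds $0.0187, black beans $0.0200, banana $0.0350.
Take 3 servings of oats: +141.0 mg calcium for $0.75 (total $0.75, still need 22.0 mg).
Take 0.6875 servings of sunflower seeds: +22.0 mg calcium for $0.41 (total $1.16, still need 0.0 mg).
Filling from the cheapest source first is optimal under one linear minimum: $1.16.

$1.16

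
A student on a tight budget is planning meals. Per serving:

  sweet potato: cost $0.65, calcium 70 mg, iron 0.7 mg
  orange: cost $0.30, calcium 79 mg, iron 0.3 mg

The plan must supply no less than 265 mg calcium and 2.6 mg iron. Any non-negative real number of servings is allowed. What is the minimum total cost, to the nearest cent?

$2.42

sweet potato only: max(265/70, 2.6/0.7) = 3.786 servings → $2.46.
orange only: max(265/79, 2.6/0.3) = 8.667 servings → $2.60.
sweet potato + orange with both tight: 3.671 servings and 0.102 servings → $2.42.
Cheapest feasible corner: $2.42.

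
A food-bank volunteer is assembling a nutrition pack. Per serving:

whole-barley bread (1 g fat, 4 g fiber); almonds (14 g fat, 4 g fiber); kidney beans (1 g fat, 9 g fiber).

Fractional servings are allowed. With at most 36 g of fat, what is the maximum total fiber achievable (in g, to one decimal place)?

Fiber per g fat: kidney beans 9, whole-barley bread 4, almonds 0.2857.
With no serving limits, spend the whole fat allowance on kidney beans: 36 g / 1 g × 9 g = 324.0 g.

324.0 g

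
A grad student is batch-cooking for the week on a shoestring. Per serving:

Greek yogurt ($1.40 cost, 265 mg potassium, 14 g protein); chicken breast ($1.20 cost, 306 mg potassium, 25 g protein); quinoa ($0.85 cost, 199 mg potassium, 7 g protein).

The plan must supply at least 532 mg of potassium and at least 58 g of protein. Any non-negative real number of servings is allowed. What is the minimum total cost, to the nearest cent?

$2.78

At the optimum either one food covers both requirements or two foods hit both targets exactly; no other combination can be cheaper.
Greek yogurt only: max(532/265, 58/14) = 4.143 servings → $5.80.
chicken breast only: max(532/306, 58/25) = 2.32 servings → $2.78.
quinoa only: max(532/199, 58/7) = 8.286 servings → $7.04.
Greek yogurt + chicken breast with both targets exact would need a negative amount; discard.
Greek yogurt + quinoa with both targets exact would need a negative amount; discard.
chicken breast + quinoa with both targets exact would need a negative amount; discard.
So the least-cost plan costs $2.78.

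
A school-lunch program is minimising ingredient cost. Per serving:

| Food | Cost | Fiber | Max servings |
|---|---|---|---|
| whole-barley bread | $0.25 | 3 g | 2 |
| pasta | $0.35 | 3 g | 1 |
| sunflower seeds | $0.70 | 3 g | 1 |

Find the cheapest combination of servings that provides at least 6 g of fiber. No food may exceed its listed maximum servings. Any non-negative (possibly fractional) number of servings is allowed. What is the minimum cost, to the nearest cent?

$0.50

Cost per g of fiber: whole-barley bread $0.0833, pasta $0.1167, sunflower seeds $0.2333.
Take 2 servings of whole-barley bread: +6.0 g fiber for $0.50 (total $0.50, still need 0.0 g).
Filling from the cheapest source first is optimal under one linear minimum: $0.50.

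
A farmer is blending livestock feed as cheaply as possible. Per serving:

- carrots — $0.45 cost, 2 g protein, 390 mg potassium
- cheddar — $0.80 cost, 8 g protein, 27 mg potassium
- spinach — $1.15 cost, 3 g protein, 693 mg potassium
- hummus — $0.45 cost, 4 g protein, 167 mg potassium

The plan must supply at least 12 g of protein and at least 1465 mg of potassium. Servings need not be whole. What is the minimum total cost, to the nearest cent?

The cheapest plan sits at a corner of the feasible region — with two constraints it uses at most two foods.
carrots only: max(12/2, 1465/390) = 6 servings → $2.70.
cheddar only: max(12/8, 1465/27) = 54.26 servings → $43.41.
spinach only: max(12/3, 1465/693) = 4 servings → $4.60.
hummus only: max(12/4, 1465/167) = 8.772 servings → $3.95.
carrots + cheddar with both tight: 3.717 servings and 0.5708 servings → $2.13.
carrots + spinach: the both-tight solution has a negative serving — not a feasible corner.
carrots + hummus with both tight: 3.145 servings and 1.427 servings → $2.06.
cheddar + spinach with both tight: 0.7177 servings and 2.086 servings → $2.97.
cheddar + hummus: intersection lies outside the first quadrant.
spinach + hummus with both tight: 1.698 servings and 1.727 servings → $2.73.
The minimum over all feasible corners is $2.06.

$2.06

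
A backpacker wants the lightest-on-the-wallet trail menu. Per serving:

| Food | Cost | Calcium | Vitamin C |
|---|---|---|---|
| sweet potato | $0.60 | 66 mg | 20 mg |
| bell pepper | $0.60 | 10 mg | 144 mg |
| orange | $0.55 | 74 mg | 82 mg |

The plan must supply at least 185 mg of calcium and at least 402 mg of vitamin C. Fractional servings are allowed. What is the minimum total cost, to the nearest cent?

$2.15

The cheapest plan sits at a corner of the feasible region — with two constraints it uses at most two foods.
sweet potato only: max(185/66, 402/20) = 20.1 servings → $12.06.
bell pepper only: max(185/10, 402/144) = 18.5 servings → $11.10.
orange only: max(185/74, 402/82) = 4.902 servings → $2.70.
sweet potato + bell pepper with both tight: 2.431 servings and 2.454 servings → $2.93.
sweet potato + orange: intersection lies outside the first quadrant.
bell pepper + orange with both tight: 1.482 servings and 2.3 servings → $2.15.
So the least-cost plan costs $2.15.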